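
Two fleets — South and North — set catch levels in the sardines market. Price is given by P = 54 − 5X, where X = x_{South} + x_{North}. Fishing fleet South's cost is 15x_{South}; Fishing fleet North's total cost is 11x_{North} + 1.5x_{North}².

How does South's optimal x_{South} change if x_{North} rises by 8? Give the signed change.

Fishing fleet South's profit: π = x_{South}(54 − 5(x_{South} + x_{North})) − 15x_{South}.
∂π/∂x_{South} = 39 − 10x_{South} − 5x_{North} = 0, so x_{South} = 3.9 − 0.5x_{North}.
The reaction-function slope is −0.5, so an 8-unit rise in x_{North} moves x_{South} by −0.5 × 8 = −4. South's best response falls — the actions are strategic substitutes.

-4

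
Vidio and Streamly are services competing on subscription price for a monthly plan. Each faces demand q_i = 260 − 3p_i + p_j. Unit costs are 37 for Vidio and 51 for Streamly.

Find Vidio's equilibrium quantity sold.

115.2

Vidio's profit: π = (p_{Vidio} − 37)(260 − 3p_{Vidio} + p_{Streamly}).
∂π/∂p_{Vidio} = 371 − 6p_{Vidio} + p_{Streamly} = 0 ⇒ p_{Vidio} = 371/6 + (1/6)p_{Streamly}.
Similarly p_{Streamly} = 413/6 + (1/6)p_{Vidio}.
Substituting the second reaction function into the first: p_{Vidio} = 371/6 + (1/6)(413/6 + (1/6)p_{Vidio}), which gives (35/36)p_{Vidio} = 2639/36 ⇒ p_{Vidio} = 75.4.
Then p_{Streamly} = 413/6 + (1/6)·75.4 = 81.4.
q_{Vidio} = 260 − 3·75.4 + 81.4 = 115.2.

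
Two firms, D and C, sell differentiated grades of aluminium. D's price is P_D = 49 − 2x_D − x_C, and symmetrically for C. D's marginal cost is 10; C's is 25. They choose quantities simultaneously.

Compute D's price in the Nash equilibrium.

27.6

Firm D's profit: π = x_D(49 − 2x_D − x_C) − 10x_D.
∂π/∂x_D = 39 − 4x_D − x_C = 0 ⇒ x_D = 9.75 − 0.25x_C.
Similarly x_C = 6 − 0.25x_D.
Substituting the second reaction function into the first: x_D = 9.75 − 0.25(6 − 0.25x_D), which gives 0.9375x_D = 8.25 ⇒ x_D = 8.8.
Then x_C = 6 − 0.25·8.8 = 3.8.
P_D = 49 − 2·8.8 − 3.8 = 27.6.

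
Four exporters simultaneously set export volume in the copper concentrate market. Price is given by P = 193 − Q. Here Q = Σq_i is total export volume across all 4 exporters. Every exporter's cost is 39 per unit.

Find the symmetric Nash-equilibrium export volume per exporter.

30.8

A representative exporter's profit is π_i = q_i(193 − Q) − 39q_i, with Q = q_i + Σ_{j≠i} q_j.
First-order condition: 154 − 2q_i − Σ_{j≠i} q_j = 0.
Imposing symmetry (q_j = q for all j) turns Σ_{j≠i} q_j into 3q, so 154 = 5q and q = 30.8.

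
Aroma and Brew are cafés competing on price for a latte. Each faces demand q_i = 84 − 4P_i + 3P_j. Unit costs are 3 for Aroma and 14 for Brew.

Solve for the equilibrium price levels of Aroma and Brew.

21.6, 25.6

Aroma's profit: π = (P_{Aroma} − 3)(84 − 4P_{Aroma} + 3P_{Brew}).
∂π/∂P_{Aroma} = 96 − 8P_{Aroma} + 3P_{Brew} = 0 ⇒ P_{Aroma} = 12 + 0.375P_{Brew}.
Similarly P_{Brew} = 17.5 + 0.375P_{Aroma}.
Solving the two reaction functions simultaneously: (1 − (0.375)(0.375))P_{Aroma} = 12 + 0.375·17.5, so (55/64)P_{Aroma} = 18.5625 and P_{Aroma} = 21.6.
Then P_{Brew} = 17.5 + 0.375·21.6 = 25.6.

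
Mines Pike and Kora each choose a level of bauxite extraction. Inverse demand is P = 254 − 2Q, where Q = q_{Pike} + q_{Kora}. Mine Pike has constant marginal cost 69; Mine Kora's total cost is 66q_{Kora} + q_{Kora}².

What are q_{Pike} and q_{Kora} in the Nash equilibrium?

36.7, 19.1

Mine Pike's profit: π = q_{Pike}(254 − 2(q_{Pike} + q_{Kora})) − 69q_{Pike}.
∂π/∂q_{Pike} = 185 − 4q_{Pike} − 2q_{Kora} = 0, so q_{Pike} = 46.25 − 0.5q_{Kora}.
For Kora: ∂π/∂q_{Kora} = 188 − 6q_{Kora} − 2q_{Pike} = 0 ⇒ q_{Kora} = 94/3 − (1/3)q_{Pike}.
Substituting the second reaction function into the first: q_{Pike} = 46.25 − 0.5(94/3 − (1/3)q_{Pike}), which gives (5/6)q_{Pike} = 367/12 ⇒ q_{Pike} = 36.7.
Then q_{Kora} = 94/3 − (1/3)·36.7 = 19.1.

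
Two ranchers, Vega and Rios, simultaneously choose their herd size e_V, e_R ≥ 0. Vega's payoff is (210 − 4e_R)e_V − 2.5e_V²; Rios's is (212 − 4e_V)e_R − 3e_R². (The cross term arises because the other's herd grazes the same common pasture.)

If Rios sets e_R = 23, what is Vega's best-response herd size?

Expanding Vega's payoff: 210e_V − 4e_Re_V − 2.5e_V².
∂π/∂e_V = 210 − 4e_R − 5e_V = 0, so e_V = 42 − 0.8e_R.
At e_R = 23: e_V = 42 − 0.8·23 = 23.6.

23.6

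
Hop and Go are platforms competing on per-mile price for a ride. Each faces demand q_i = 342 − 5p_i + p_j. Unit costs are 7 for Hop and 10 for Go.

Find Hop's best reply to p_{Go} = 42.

41.9

Hop's profit: π = (p_{Hop} − 7)(342 − 5p_{Hop} + p_{Go}).
∂π/∂p_{Hop} = 377 − 10p_{Hop} + p_{Go} = 0 ⇒ p_{Hop} = 37.7 + 0.1p_{Go}.
At p_{Go} = 42: p_{Hop} = 37.7 + 0.1·42 = 41.9.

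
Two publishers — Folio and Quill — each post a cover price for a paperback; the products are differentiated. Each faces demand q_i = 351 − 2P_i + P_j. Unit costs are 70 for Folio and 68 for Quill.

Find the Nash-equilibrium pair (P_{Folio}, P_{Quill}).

Folio's profit: π = (P_{Folio} − 70)(351 − 2P_{Folio} + P_{Quill}).
∂π/∂P_{Folio} = 491 − 4P_{Folio} + P_{Quill} = 0 ⇒ P_{Folio} = 122.75 + 0.25P_{Quill}.
Similarly P_{Quill} = 121.75 + 0.25P_{Folio}.
Substituting the second reaction function into the first: P_{Folio} = 122.75 + 0.25(121.75 + 0.25P_{Folio}), which gives 0.9375P_{Folio} = 153.1875 ⇒ P_{Folio} = 163.4.
Then P_{Quill} = 121.75 + 0.25·163.4 = 162.6.

163.4, 162.6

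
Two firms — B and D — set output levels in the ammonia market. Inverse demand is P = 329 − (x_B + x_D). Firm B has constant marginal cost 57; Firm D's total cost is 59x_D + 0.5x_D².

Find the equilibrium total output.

162.8

Firm B's profit: π = x_B(329 − (x_B + x_D)) − 57x_B.
∂π/∂x_B = 272 − 2x_B − x_D = 0, so x_B = 136 − 0.5x_D.
For D: ∂π/∂x_D = 270 − 3x_D − x_B = 0 ⇒ x_D = 90 − (1/3)x_B.
Substituting the second reaction function into the first: x_B = 136 − 0.5(90 − (1/3)x_B), which gives (5/6)x_B = 91 ⇒ x_B = 109.2.
Then x_D = 90 − (1/3)·109.2 = 53.6.
Total output: 109.2 + 53.6 = 162.8.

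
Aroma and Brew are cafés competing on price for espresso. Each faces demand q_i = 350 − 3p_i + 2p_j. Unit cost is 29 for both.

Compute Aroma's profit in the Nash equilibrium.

19320.1875

Aroma's profit: π = (p_{Aroma} − 29)(350 − 3p_{Aroma} + 2p_{Brew}).
∂π/∂p_{Aroma} = 437 − 6p_{Aroma} + 2p_{Brew} = 0 ⇒ p_{Aroma} = 437/6 + (1/3)p_{Brew}.
By symmetry p_{Brew} = p_{Aroma}; substituting into the reaction function, (2/3)p_{Aroma} = 437/6 and p_{Aroma} = 109.25.
q_{Aroma} = 350 − 3·109.25 + 2·109.25 = 240.75.
Profit = (109.25 − 29)·240.75 = 19320.1875.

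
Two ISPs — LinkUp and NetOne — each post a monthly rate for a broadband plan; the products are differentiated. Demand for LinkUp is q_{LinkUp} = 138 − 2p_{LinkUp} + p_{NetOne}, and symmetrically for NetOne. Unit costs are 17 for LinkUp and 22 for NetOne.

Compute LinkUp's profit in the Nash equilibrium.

LinkUp's profit: π = (p_{LinkUp} − 17)(138 − 2p_{LinkUp} + p_{NetOne}).
∂π/∂p_{LinkUp} = 172 − 4p_{LinkUp} + p_{NetOne} = 0 ⇒ p_{LinkUp} = 43 + 0.25p_{NetOne}.
Similarly p_{NetOne} = 45.5 + 0.25p_{LinkUp}.
Substituting the second reaction function into the first: p_{LinkUp} = 43 + 0.25(45.5 + 0.25p_{LinkUp}), which gives 0.9375p_{LinkUp} = 54.375 ⇒ p_{LinkUp} = 58.
Then p_{NetOne} = 45.5 + 0.25·58 = 60.
q_{LinkUp} = 138 − 2·58 + 60 = 82.
Profit = (58 − 17)·82 = 3362.

3362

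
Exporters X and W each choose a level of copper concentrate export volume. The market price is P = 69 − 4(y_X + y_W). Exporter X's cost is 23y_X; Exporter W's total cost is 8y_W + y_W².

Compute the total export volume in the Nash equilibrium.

Exporter X's profit: π = y_X(69 − 4(y_X + y_W)) − 23y_X.
∂π/∂y_X = 46 − 8y_X − 4y_W = 0, so y_X = 5.75 − 0.5y_W.
For W: ∂π/∂y_W = 61 − 10y_W − 4y_X = 0 ⇒ y_W = 6.1 − 0.4y_X.
Substituting the second reaction function into the first: y_X = 5.75 − 0.5(6.1 − 0.4y_X), which gives 0.8y_X = 2.7 ⇒ y_X = 3.375.
Then y_W = 6.1 − 0.4·3.375 = 4.75.
Total export volume: 3.375 + 4.75 = 8.125.

8.125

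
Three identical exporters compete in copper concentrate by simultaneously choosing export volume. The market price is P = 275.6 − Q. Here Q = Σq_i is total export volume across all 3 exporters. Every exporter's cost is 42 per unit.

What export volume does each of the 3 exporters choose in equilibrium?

58.4

A representative exporter's profit is π_i = q_i(275.6 − Q) − 42q_i, with Q = q_i + Σ_{j≠i} q_j.
First-order condition: 233.6 − 2q_i − Σ_{j≠i} q_j = 0.
In a symmetric equilibrium every exporter chooses the same q, so Σ_{j≠i} q_j = 2q. The condition becomes 233.6 − 4q = 0, giving q = 233.6/4 = 58.4.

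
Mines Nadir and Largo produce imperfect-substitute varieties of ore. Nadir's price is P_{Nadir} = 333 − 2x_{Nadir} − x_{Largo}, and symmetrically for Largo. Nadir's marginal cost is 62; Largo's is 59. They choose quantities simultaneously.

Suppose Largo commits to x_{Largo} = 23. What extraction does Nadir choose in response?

Mine Nadir's profit: π = x_{Nadir}(333 − 2x_{Nadir} − x_{Largo}) − 62x_{Nadir}.
∂π/∂x_{Nadir} = 271 − 4x_{Nadir} − x_{Largo} = 0 ⇒ x_{Nadir} = 67.75 − 0.25x_{Largo}.
At x_{Largo} = 23: x_{Nadir} = 67.75 − 0.25·23 = 62.

62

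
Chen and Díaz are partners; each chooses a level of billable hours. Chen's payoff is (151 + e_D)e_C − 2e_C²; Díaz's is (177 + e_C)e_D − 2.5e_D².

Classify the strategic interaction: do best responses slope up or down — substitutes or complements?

Expanding Chen's payoff: 151e_C + e_De_C − 2e_C².
∂π/∂e_C = 151 + e_D − 4e_C = 0, so e_C = 37.75 + 0.25e_D.
The best-response slope de_C/de_D = 0.25 > 0: the reaction function is upward-sloping, so the choices are strategic complements.

strategic complements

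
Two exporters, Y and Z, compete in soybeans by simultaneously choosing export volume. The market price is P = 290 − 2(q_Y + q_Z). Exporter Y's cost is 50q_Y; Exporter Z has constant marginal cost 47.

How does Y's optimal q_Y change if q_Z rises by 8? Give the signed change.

-4

Exporter Y's profit: π = q_Y(290 − 2(q_Y + q_Z)) − 50q_Y.
∂π/∂q_Y = 240 − 4q_Y − 2q_Z = 0, so q_Y = 60 − 0.5q_Z.
The reaction-function slope is −0.5, so an 8-unit rise in q_Z moves q_Y by −0.5 × 8 = −4. Y's best response falls — the actions are strategic substitutes.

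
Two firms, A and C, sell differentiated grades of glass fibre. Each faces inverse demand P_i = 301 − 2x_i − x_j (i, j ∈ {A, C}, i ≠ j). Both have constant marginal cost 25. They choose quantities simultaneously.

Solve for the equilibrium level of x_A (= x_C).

Firm A's profit: π = x_A(301 − 2x_A − x_C) − 25x_A.
∂π/∂x_A = 276 − 4x_A − x_C = 0 ⇒ x_A = 69 − 0.25x_C.
By symmetry x_C = x_A; substituting into the reaction function, 1.25x_A = 69 and x_A = 55.2.

55.2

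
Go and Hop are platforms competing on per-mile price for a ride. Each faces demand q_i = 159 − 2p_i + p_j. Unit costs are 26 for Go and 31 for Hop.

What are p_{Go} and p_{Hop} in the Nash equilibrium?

Go's profit: π = (p_{Go} − 26)(159 − 2p_{Go} + p_{Hop}).
∂π/∂p_{Go} = 211 − 4p_{Go} + p_{Hop} = 0 ⇒ p_{Go} = 52.75 + 0.25p_{Hop}.
Similarly p_{Hop} = 55.25 + 0.25p_{Go}.
Plugging p_{Hop} into Go's best response: p_{Go} = 52.75 + 0.25(55.25 + 0.25p_{Go}) ⇒ 0.9375p_{Go} = 66.5625, so p_{Go} = 71.
Then p_{Hop} = 55.25 + 0.25·71 = 73.

71, 73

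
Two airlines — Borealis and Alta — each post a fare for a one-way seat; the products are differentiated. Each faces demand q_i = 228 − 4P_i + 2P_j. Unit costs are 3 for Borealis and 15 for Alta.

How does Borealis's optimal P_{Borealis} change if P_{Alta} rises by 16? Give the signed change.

Borealis's profit: π = (P_{Borealis} − 3)(228 − 4P_{Borealis} + 2P_{Alta}).
∂π/∂P_{Borealis} = 240 − 8P_{Borealis} + 2P_{Alta} = 0 ⇒ P_{Borealis} = 30 + 0.25P_{Alta}.
The reaction-function slope is 0.25, so a 16-unit rise in P_{Alta} moves P_{Borealis} by 0.25 × 16 = 4. Borealis's best response rises — the actions are strategic complements.

4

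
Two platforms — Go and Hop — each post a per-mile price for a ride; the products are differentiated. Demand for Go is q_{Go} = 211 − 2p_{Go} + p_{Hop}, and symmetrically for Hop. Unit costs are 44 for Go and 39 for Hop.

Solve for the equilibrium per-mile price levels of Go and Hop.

Go's profit: π = (p_{Go} − 44)(211 − 2p_{Go} + p_{Hop}).
∂π/∂p_{Go} = 299 − 4p_{Go} + p_{Hop} = 0 ⇒ p_{Go} = 74.75 + 0.25p_{Hop}.
Similarly p_{Hop} = 72.25 + 0.25p_{Go}.
Plugging p_{Hop} into Go's best response: p_{Go} = 74.75 + 0.25(72.25 + 0.25p_{Go}) ⇒ 0.9375p_{Go} = 92.8125, so p_{Go} = 99.
Then p_{Hop} = 72.25 + 0.25·99 = 97.

99, 97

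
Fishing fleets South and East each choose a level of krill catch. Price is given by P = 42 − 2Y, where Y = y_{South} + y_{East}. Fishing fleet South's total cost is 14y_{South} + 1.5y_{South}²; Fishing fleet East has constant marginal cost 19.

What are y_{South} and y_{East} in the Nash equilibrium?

2.75, 4.375

Fishing fleet South's profit: π = y_{South}(42 − 2(y_{South} + y_{East})) − 14y_{South} − 1.5y_{South}².
∂π/∂y_{South} = 28 − 7y_{South} − 2y_{East} = 0, so y_{South} = 4 − (2/7)y_{East}.
For East: ∂π/∂y_{East} = 23 − 4y_{East} − 2y_{South} = 0 ⇒ y_{East} = 5.75 − 0.5y_{South}.
Plugging y_{East} into South's best response: y_{South} = 4 − (2/7)(5.75 − 0.5y_{South}) ⇒ (6/7)y_{South} = 33/14, so y_{South} = 2.75.
Then y_{East} = 5.75 − 0.5·2.75 = 4.375.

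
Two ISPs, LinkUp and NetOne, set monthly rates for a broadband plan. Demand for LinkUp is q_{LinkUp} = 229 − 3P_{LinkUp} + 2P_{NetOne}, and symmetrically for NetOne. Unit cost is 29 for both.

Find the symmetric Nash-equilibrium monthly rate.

79

LinkUp's profit: π = (P_{LinkUp} − 29)(229 − 3P_{LinkUp} + 2P_{NetOne}).
∂π/∂P_{LinkUp} = 316 − 6P_{LinkUp} + 2P_{NetOne} = 0 ⇒ P_{LinkUp} = 158/3 + (1/3)P_{NetOne}.
Setting P_{LinkUp} = P_{NetOne} in the reaction function: P_{LinkUp} = 158/3 + (1/3)P_{LinkUp}, so P_{LinkUp} = (158/3) / (2/3) = 79.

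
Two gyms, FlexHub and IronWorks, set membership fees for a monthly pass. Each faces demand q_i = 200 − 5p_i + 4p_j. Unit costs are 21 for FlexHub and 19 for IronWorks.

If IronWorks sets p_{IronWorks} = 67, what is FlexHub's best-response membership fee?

57.3

FlexHub's profit: π = (p_{FlexHub} − 21)(200 − 5p_{FlexHub} + 4p_{IronWorks}).
∂π/∂p_{FlexHub} = 305 − 10p_{FlexHub} + 4p_{IronWorks} = 0 ⇒ p_{FlexHub} = 30.5 + 0.4p_{IronWorks}.
At p_{IronWorks} = 67: p_{FlexHub} = 30.5 + 0.4·67 = 57.3.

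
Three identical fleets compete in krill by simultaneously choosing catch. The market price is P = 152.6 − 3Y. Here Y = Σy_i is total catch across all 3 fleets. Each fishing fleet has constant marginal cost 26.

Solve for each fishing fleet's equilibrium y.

A representative fishing fleet's profit is π_i = y_i(152.6 − 3Y) − 26y_i, with Y = y_i + Σ_{j≠i} y_j.
First-order condition: 126.6 − 6y_i − 3Σ_{j≠i} y_j = 0.
Imposing symmetry (y_j = y for all j) turns Σ_{j≠i} y_j into 2y, so 126.6 = 12y and y = 10.55.

10.55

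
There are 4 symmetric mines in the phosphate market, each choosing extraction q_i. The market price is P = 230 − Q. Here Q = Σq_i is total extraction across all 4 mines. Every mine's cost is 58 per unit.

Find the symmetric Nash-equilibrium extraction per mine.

A representative mine's profit is π_i = q_i(230 − Q) − 58q_i, with Q = q_i + Σ_{j≠i} q_j.
First-order condition: 172 − 2q_i − Σ_{j≠i} q_j = 0.
With identical mines, set every q_j = q: then 172 − 2q − 3q = 0, i.e. q = 172/5 = 34.4.

34.4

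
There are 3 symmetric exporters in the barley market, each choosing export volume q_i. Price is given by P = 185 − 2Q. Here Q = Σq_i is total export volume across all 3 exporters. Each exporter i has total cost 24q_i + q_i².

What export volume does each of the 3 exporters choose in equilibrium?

A representative exporter's profit is π_i = q_i(185 − 2Q) − 24q_i − q_i², with Q = q_i + Σ_{j≠i} q_j.
First-order condition: 161 − 6q_i − 2Σ_{j≠i} q_j = 0.
Imposing symmetry (q_j = q for all j) turns Σ_{j≠i} q_j into 2q, so 161 = 10q and q = 16.1.

16.1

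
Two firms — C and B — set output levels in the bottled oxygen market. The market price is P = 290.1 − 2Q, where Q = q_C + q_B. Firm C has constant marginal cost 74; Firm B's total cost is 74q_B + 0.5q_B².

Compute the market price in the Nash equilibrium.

Firm C's profit: π = q_C(290.1 − 2(q_C + q_B)) − 74q_C.
∂π/∂q_C = 216.1 − 4q_C − 2q_B = 0, so q_C = 54.025 − 0.5q_B.
For B: ∂π/∂q_B = 216.1 − 5q_B − 2q_C = 0 ⇒ q_B = 43.22 − 0.4q_C.
Solving the two reaction functions simultaneously: (1 − (−0.5)(−0.4))q_C = 54.025 − 0.5·43.22, so 0.8q_C = 32.415 and q_C = 6483/160.
Then q_B = 43.22 − 0.4·(6483/160) = 27.0125.
Equilibrium price: P = 290.1 − 2·(2161/32) = 155.0375.

155.0375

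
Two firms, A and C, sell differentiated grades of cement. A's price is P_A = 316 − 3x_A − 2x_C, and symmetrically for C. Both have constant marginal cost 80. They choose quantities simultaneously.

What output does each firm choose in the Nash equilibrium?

Firm A's profit: π = x_A(316 − 3x_A − 2x_C) − 80x_A.
∂π/∂x_A = 236 − 6x_A − 2x_C = 0 ⇒ x_A = 118/3 − (1/3)x_C.
By symmetry x_C = x_A; substituting into the reaction function, (4/3)x_A = 118/3 and x_A = 29.5.

29.5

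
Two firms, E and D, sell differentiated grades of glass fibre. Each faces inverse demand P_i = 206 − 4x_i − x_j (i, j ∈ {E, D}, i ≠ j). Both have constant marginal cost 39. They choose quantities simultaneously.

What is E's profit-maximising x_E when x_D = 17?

18.75

Firm E's profit: π = x_E(206 − 4x_E − x_D) − 39x_E.
∂π/∂x_E = 167 − 8x_E − x_D = 0 ⇒ x_E = 20.875 − 0.125x_D.
At x_D = 17: x_E = 20.875 − 0.125·17 = 18.75.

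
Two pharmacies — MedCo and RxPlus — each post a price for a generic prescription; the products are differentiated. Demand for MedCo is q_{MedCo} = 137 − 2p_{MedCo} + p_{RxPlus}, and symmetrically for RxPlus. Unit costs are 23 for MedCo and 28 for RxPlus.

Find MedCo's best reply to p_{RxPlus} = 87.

67.5

MedCo's profit: π = (p_{MedCo} − 23)(137 − 2p_{MedCo} + p_{RxPlus}).
∂π/∂p_{MedCo} = 183 − 4p_{MedCo} + p_{RxPlus} = 0 ⇒ p_{MedCo} = 45.75 + 0.25p_{RxPlus}.
At p_{RxPlus} = 87: p_{MedCo} = 45.75 + 0.25·87 = 67.5.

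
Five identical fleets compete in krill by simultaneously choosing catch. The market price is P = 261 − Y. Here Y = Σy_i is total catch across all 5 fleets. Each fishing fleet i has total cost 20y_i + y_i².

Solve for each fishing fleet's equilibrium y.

30.125

A representative fishing fleet's profit is π_i = y_i(261 − Y) − 20y_i − y_i², with Y = y_i + Σ_{j≠i} y_j.
First-order condition: 241 − 4y_i − Σ_{j≠i} y_j = 0.
Imposing symmetry (y_j = y for all j) turns Σ_{j≠i} y_j into 4y, so 241 = 8y and y = 30.125.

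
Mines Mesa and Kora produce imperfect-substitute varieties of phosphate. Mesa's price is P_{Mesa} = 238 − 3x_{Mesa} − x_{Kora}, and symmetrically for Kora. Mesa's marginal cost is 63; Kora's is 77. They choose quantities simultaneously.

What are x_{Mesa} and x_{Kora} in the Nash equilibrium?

25.4, 22.6

Mine Mesa's profit: π = x_{Mesa}(238 − 3x_{Mesa} − x_{Kora}) − 63x_{Mesa}.
∂π/∂x_{Mesa} = 175 − 6x_{Mesa} − x_{Kora} = 0 ⇒ x_{Mesa} = 175/6 − (1/6)x_{Kora}.
Similarly x_{Kora} = 161/6 − (1/6)x_{Mesa}.
Plugging x_{Kora} into Mesa's best response: x_{Mesa} = 175/6 − (1/6)(161/6 − (1/6)x_{Mesa}) ⇒ (35/36)x_{Mesa} = 889/36, so x_{Mesa} = 25.4.
Then x_{Kora} = 161/6 − (1/6)·25.4 = 22.6.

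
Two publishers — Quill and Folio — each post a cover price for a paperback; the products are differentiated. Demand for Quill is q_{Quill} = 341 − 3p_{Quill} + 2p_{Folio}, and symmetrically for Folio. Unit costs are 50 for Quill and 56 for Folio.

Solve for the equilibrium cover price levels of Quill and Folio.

Quill's profit: π = (p_{Quill} − 50)(341 − 3p_{Quill} + 2p_{Folio}).
∂π/∂p_{Quill} = 491 − 6p_{Quill} + 2p_{Folio} = 0 ⇒ p_{Quill} = 491/6 + (1/3)p_{Folio}.
Similarly p_{Folio} = 509/6 + (1/3)p_{Quill}.
Plugging p_{Folio} into Quill's best response: p_{Quill} = 491/6 + (1/3)(509/6 + (1/3)p_{Quill}) ⇒ (8/9)p_{Quill} = 991/9, so p_{Quill} = 123.875.
Then p_{Folio} = 509/6 + (1/3)·123.875 = 126.125.

123.875, 126.125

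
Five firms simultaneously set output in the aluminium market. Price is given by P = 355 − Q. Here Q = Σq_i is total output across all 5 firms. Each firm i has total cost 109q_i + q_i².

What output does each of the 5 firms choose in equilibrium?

30.75

A representative firm's profit is π_i = q_i(355 − Q) − 109q_i − q_i², with Q = q_i + Σ_{j≠i} q_j.
First-order condition: 246 − 4q_i − Σ_{j≠i} q_j = 0.
With identical firms, set every q_j = q: then 246 − 4q − 4q = 0, i.e. q = 246/8 = 30.75.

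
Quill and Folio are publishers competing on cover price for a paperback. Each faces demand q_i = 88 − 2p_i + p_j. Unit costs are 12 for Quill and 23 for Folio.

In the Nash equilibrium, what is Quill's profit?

Quill's profit: π = (p_{Quill} − 12)(88 − 2p_{Quill} + p_{Folio}).
∂π/∂p_{Quill} = 112 − 4p_{Quill} + p_{Folio} = 0 ⇒ p_{Quill} = 28 + 0.25p_{Folio}.
Similarly p_{Folio} = 33.5 + 0.25p_{Quill}.
Solving the two reaction functions simultaneously: (1 − (0.25)(0.25))p_{Quill} = 28 + 0.25·33.5, so 0.9375p_{Quill} = 36.375 and p_{Quill} = 38.8.
Then p_{Folio} = 33.5 + 0.25·38.8 = 43.2.
q_{Quill} = 88 − 2·38.8 + 43.2 = 53.6.
Profit = (38.8 − 12)·53.6 = 1436.48.

1436.48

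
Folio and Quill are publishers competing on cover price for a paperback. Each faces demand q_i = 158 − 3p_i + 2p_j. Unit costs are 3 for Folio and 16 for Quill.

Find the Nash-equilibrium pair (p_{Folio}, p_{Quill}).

44.1875, 49.0625

Folio's profit: π = (p_{Folio} − 3)(158 − 3p_{Folio} + 2p_{Quill}).
∂π/∂p_{Folio} = 167 − 6p_{Folio} + 2p_{Quill} = 0 ⇒ p_{Folio} = 167/6 + (1/3)p_{Quill}.
Similarly p_{Quill} = 103/3 + (1/3)p_{Folio}.
Substituting the second reaction function into the first: p_{Folio} = 167/6 + (1/3)(103/3 + (1/3)p_{Folio}), which gives (8/9)p_{Folio} = 707/18 ⇒ p_{Folio} = 44.1875.
Then p_{Quill} = 103/3 + (1/3)·44.1875 = 49.0625.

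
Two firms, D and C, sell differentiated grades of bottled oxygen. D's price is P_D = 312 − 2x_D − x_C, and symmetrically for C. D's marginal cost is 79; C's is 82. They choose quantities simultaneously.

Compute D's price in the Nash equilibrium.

Firm D's profit: π = x_D(312 − 2x_D − x_C) − 79x_D.
∂π/∂x_D = 233 − 4x_D − x_C = 0 ⇒ x_D = 58.25 − 0.25x_C.
Similarly x_C = 57.5 − 0.25x_D.
Solving the two reaction functions simultaneously: (1 − (−0.25)(−0.25))x_D = 58.25 − 0.25·57.5, so 0.9375x_D = 43.875 and x_D = 46.8.
Then x_C = 57.5 − 0.25·46.8 = 45.8.
P_D = 312 − 2·46.8 − 45.8 = 172.6.

172.6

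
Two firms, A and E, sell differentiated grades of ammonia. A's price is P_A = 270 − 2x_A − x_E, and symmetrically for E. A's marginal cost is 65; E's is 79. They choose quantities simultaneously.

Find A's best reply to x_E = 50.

38.75

Firm A's profit: π = x_A(270 − 2x_A − x_E) − 65x_A.
∂π/∂x_A = 205 − 4x_A − x_E = 0 ⇒ x_A = 51.25 − 0.25x_E.
At x_E = 50: x_A = 51.25 − 0.25·50 = 38.75.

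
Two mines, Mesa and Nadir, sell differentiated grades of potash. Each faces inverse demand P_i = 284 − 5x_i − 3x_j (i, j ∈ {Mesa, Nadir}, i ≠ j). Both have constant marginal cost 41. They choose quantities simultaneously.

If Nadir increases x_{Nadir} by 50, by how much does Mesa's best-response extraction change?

-15

Mine Mesa's profit: π = x_{Mesa}(284 − 5x_{Mesa} − 3x_{Nadir}) − 41x_{Mesa}.
∂π/∂x_{Mesa} = 243 − 10x_{Mesa} − 3x_{Nadir} = 0 ⇒ x_{Mesa} = 24.3 − 0.3x_{Nadir}.
The reaction-function slope is −0.3, so a 50-unit rise in x_{Nadir} moves x_{Mesa} by −0.3 × 50 = −15. Mesa's best response falls — the actions are strategic substitutes.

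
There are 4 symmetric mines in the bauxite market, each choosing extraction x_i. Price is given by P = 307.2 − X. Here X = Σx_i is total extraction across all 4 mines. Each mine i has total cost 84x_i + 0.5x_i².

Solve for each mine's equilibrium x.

A representative mine's profit is π_i = x_i(307.2 − X) − 84x_i − 0.5x_i², with X = x_i + Σ_{j≠i} x_j.
First-order condition: 223.2 − 3x_i − Σ_{j≠i} x_j = 0.
With identical mines, set every x_j = x: then 223.2 − 3x − 3x = 0, i.e. x = 223.2/6 = 37.2.

37.2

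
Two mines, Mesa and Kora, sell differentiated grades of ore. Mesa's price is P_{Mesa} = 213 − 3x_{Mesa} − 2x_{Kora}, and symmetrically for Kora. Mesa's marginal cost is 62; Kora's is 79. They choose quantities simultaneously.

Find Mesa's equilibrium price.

121.8125

Mine Mesa's profit: π = x_{Mesa}(213 − 3x_{Mesa} − 2x_{Kora}) − 62x_{Mesa}.
∂π/∂x_{Mesa} = 151 − 6x_{Mesa} − 2x_{Kora} = 0 ⇒ x_{Mesa} = 151/6 − (1/3)x_{Kora}.
Similarly x_{Kora} = 67/3 − (1/3)x_{Mesa}.
Substituting the second reaction function into the first: x_{Mesa} = 151/6 − (1/3)(67/3 − (1/3)x_{Mesa}), which gives (8/9)x_{Mesa} = 319/18 ⇒ x_{Mesa} = 19.9375.
Then x_{Kora} = 67/3 − (1/3)·19.9375 = 15.6875.
P_{Mesa} = 213 − 3·19.9375 − 2·15.6875 = 121.8125.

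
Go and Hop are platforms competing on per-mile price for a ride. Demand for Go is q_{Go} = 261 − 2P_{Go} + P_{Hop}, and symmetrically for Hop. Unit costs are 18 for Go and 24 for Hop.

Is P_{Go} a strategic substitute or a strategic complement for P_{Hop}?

strategic complements

Go's profit: π = (P_{Go} − 18)(261 − 2P_{Go} + P_{Hop}).
∂π/∂P_{Go} = 297 − 4P_{Go} + P_{Hop} = 0 ⇒ P_{Go} = 74.25 + 0.25P_{Hop}.
The best-response slope dP_{Go}/dP_{Hop} = 0.25 > 0: the reaction function is upward-sloping, so the choices are strategic complements.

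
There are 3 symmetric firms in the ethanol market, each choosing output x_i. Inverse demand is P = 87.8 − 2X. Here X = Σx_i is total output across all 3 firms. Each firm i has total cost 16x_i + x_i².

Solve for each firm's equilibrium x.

A representative firm's profit is π_i = x_i(87.8 − 2X) − 16x_i − x_i², with X = x_i + Σ_{j≠i} x_j.
First-order condition: 71.8 − 6x_i − 2Σ_{j≠i} x_j = 0.
With identical firms, set every x_j = x: then 71.8 − 6x − 4x = 0, i.e. x = 71.8/10 = 7.18.

7.18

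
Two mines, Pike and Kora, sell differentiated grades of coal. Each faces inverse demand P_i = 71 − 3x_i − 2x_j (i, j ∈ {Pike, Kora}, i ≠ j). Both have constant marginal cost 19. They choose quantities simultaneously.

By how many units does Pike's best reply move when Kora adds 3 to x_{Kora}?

Mine Pike's profit: π = x_{Pike}(71 − 3x_{Pike} − 2x_{Kora}) − 19x_{Pike}.
∂π/∂x_{Pike} = 52 − 6x_{Pike} − 2x_{Kora} = 0 ⇒ x_{Pike} = 26/3 − (1/3)x_{Kora}.
The reaction-function slope is −1/3, so a 3-unit rise in x_{Kora} moves x_{Pike} by −1/3 × 3 = −1. Pike's best response falls — the actions are strategic substitutes.

-1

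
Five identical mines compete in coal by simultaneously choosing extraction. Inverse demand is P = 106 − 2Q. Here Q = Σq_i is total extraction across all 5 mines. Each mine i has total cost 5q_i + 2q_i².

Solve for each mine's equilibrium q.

6.3125

A representative mine's profit is π_i = q_i(106 − 2Q) − 5q_i − 2q_i², with Q = q_i + Σ_{j≠i} q_j.
First-order condition: 101 − 8q_i − 2Σ_{j≠i} q_j = 0.
In a symmetric equilibrium every mine chooses the same q, so Σ_{j≠i} q_j = 4q. The condition becomes 101 − 16q = 0, giving q = 101/16 = 6.3125.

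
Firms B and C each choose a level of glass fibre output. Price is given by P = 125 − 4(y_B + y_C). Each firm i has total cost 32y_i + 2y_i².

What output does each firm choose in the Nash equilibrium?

Firm B's profit: π = y_B(125 − 4(y_B + y_C)) − 32y_B − 2y_B².
∂π/∂y_B = 93 − 12y_B − 4y_C = 0, so y_B = 7.75 − (1/3)y_C.
The game is symmetric, so in equilibrium y_C = y_B: the reaction function gives (4/3)y_B = 7.75, hence y_B = 5.8125.

5.8125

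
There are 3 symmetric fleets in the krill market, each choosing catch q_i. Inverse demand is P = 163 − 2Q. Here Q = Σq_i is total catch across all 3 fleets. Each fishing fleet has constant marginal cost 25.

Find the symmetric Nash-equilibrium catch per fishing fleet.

17.25

A representative fishing fleet's profit is π_i = q_i(163 − 2Q) − 25q_i, with Q = q_i + Σ_{j≠i} q_j.
First-order condition: 138 − 4q_i − 2Σ_{j≠i} q_j = 0.
With identical fishing fleets, set every q_j = q: then 138 − 4q − 4q = 0, i.e. q = 138/8 = 17.25.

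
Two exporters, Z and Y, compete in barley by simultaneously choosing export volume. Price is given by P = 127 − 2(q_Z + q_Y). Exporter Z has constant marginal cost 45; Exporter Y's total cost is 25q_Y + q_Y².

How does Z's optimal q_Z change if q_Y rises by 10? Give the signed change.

-5

Exporter Z's profit: π = q_Z(127 − 2(q_Z + q_Y)) − 45q_Z.
∂π/∂q_Z = 82 − 4q_Z − 2q_Y = 0, so q_Z = 20.5 − 0.5q_Y.
The reaction-function slope is −0.5, so a 10-unit rise in q_Y moves q_Z by −0.5 × 10 = −5. Z's best response falls — the actions are strategic substitutes.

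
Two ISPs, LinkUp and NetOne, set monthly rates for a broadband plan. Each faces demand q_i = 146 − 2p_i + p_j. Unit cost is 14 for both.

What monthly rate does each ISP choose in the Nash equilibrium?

58

LinkUp's profit: π = (p_{LinkUp} − 14)(146 − 2p_{LinkUp} + p_{NetOne}).
∂π/∂p_{LinkUp} = 174 − 4p_{LinkUp} + p_{NetOne} = 0 ⇒ p_{LinkUp} = 43.5 + 0.25p_{NetOne}.
The game is symmetric, so in equilibrium p_{NetOne} = p_{LinkUp}: the reaction function gives 0.75p_{LinkUp} = 43.5, hence p_{LinkUp} = 58.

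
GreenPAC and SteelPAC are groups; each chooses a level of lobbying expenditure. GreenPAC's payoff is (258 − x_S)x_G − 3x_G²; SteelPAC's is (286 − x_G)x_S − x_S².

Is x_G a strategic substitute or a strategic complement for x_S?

strategic substitutes

Expanding GreenPAC's payoff: 258x_G − x_Sx_G − 3x_G².
∂π/∂x_G = 258 − x_S − 6x_G = 0, so x_G = 43 − (1/6)x_S.
The best-response slope dx_G/dx_S = −1/6 < 0: the reaction function is downward-sloping, so the choices are strategic substitutes.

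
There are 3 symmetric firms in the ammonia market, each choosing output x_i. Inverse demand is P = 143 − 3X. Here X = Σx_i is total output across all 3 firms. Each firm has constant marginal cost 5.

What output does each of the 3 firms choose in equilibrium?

11.5

A representative firm's profit is π_i = x_i(143 − 3X) − 5x_i, with X = x_i + Σ_{j≠i} x_j.
First-order condition: 138 − 6x_i − 3Σ_{j≠i} x_j = 0.
In a symmetric equilibrium every firm chooses the same x, so Σ_{j≠i} x_j = 2x. The condition becomes 138 − 12x = 0, giving x = 138/12 = 11.5.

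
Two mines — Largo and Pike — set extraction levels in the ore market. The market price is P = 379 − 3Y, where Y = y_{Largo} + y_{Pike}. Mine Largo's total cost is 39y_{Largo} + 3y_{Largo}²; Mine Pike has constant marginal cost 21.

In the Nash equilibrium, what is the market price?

Mine Largo's profit: π = y_{Largo}(379 − 3(y_{Largo} + y_{Pike})) − 39y_{Largo} − 3y_{Largo}².
∂π/∂y_{Largo} = 340 − 12y_{Largo} − 3y_{Pike} = 0, so y_{Largo} = 85/3 − 0.25y_{Pike}.
For Pike: ∂π/∂y_{Pike} = 358 − 6y_{Pike} − 3y_{Largo} = 0 ⇒ y_{Pike} = 179/3 − 0.5y_{Largo}.
Substituting the second reaction function into the first: y_{Largo} = 85/3 − 0.25(179/3 − 0.5y_{Largo}), which gives 0.875y_{Largo} = 161/12 ⇒ y_{Largo} = 46/3.
Then y_{Pike} = 179/3 − 0.5·(46/3) = 52.
Equilibrium price: P = 379 − 3·(202/3) = 177.

177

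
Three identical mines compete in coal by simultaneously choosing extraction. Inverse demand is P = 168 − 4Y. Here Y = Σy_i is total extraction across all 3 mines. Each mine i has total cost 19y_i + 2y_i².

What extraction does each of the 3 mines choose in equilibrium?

A representative mine's profit is π_i = y_i(168 − 4Y) − 19y_i − 2y_i², with Y = y_i + Σ_{j≠i} y_j.
First-order condition: 149 − 12y_i − 4Σ_{j≠i} y_j = 0.
With identical mines, set every y_j = y: then 149 − 12y − 8y = 0, i.e. y = 149/20 = 7.45.

7.45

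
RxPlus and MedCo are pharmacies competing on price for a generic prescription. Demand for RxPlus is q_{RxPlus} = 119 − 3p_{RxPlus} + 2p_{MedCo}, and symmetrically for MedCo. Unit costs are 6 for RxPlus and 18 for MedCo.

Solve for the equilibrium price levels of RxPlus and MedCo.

RxPlus's profit: π = (p_{RxPlus} − 6)(119 − 3p_{RxPlus} + 2p_{MedCo}).
∂π/∂p_{RxPlus} = 137 − 6p_{RxPlus} + 2p_{MedCo} = 0 ⇒ p_{RxPlus} = 137/6 + (1/3)p_{MedCo}.
Similarly p_{MedCo} = 173/6 + (1/3)p_{RxPlus}.
Plugging p_{MedCo} into RxPlus's best response: p_{RxPlus} = 137/6 + (1/3)(173/6 + (1/3)p_{RxPlus}) ⇒ (8/9)p_{RxPlus} = 292/9, so p_{RxPlus} = 36.5.
Then p_{MedCo} = 173/6 + (1/3)·36.5 = 41.

36.5, 41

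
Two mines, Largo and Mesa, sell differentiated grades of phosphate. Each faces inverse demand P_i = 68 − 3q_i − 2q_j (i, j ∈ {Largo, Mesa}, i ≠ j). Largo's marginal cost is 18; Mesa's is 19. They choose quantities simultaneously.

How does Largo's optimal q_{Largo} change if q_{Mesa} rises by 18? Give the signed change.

Mine Largo's profit: π = q_{Largo}(68 − 3q_{Largo} − 2q_{Mesa}) − 18q_{Largo}.
∂π/∂q_{Largo} = 50 − 6q_{Largo} − 2q_{Mesa} = 0 ⇒ q_{Largo} = 25/3 − (1/3)q_{Mesa}.
The reaction-function slope is −1/3, so an 18-unit rise in q_{Mesa} moves q_{Largo} by −1/3 × 18 = −6. Largo's best response falls — the actions are strategic substitutes.

-6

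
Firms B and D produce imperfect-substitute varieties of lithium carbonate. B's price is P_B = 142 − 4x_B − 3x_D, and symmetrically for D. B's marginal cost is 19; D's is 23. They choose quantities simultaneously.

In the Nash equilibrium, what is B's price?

64.6

Firm B's profit: π = x_B(142 − 4x_B − 3x_D) − 19x_B.
∂π/∂x_B = 123 − 8x_B − 3x_D = 0 ⇒ x_B = 15.375 − 0.375x_D.
Similarly x_D = 14.875 − 0.375x_B.
Plugging x_D into B's best response: x_B = 15.375 − 0.375(14.875 − 0.375x_B) ⇒ (55/64)x_B = 627/64, so x_B = 11.4.
Then x_D = 14.875 − 0.375·11.4 = 10.6.
P_B = 142 − 4·11.4 − 3·10.6 = 64.6.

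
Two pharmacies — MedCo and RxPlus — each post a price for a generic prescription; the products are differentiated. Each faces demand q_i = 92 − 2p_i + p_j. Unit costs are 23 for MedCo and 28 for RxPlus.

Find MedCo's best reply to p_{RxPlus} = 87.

MedCo's profit: π = (p_{MedCo} − 23)(92 − 2p_{MedCo} + p_{RxPlus}).
∂π/∂p_{MedCo} = 138 − 4p_{MedCo} + p_{RxPlus} = 0 ⇒ p_{MedCo} = 34.5 + 0.25p_{RxPlus}.
At p_{RxPlus} = 87: p_{MedCo} = 34.5 + 0.25·87 = 56.25.

56.25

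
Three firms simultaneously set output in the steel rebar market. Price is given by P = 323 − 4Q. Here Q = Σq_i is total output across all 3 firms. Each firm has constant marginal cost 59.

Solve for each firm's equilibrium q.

16.5

A representative firm's profit is π_i = q_i(323 − 4Q) − 59q_i, with Q = q_i + Σ_{j≠i} q_j.
First-order condition: 264 − 8q_i − 4Σ_{j≠i} q_j = 0.
Imposing symmetry (q_j = q for all j) turns Σ_{j≠i} q_j into 2q, so 264 = 16q and q = 16.5.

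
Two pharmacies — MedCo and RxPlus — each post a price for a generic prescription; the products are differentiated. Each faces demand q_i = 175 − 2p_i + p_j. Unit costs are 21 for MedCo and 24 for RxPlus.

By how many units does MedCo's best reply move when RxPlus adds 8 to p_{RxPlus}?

2

MedCo's profit: π = (p_{MedCo} − 21)(175 − 2p_{MedCo} + p_{RxPlus}).
∂π/∂p_{MedCo} = 217 − 4p_{MedCo} + p_{RxPlus} = 0 ⇒ p_{MedCo} = 54.25 + 0.25p_{RxPlus}.
The reaction-function slope is 0.25, so an 8-unit rise in p_{RxPlus} moves p_{MedCo} by 0.25 × 8 = 2. MedCo's best response rises — the actions are strategic complements.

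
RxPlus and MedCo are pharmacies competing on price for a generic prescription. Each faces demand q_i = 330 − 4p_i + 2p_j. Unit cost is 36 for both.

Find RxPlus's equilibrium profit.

RxPlus's profit: π = (p_{RxPlus} − 36)(330 − 4p_{RxPlus} + 2p_{MedCo}).
∂π/∂p_{RxPlus} = 474 − 8p_{RxPlus} + 2p_{MedCo} = 0 ⇒ p_{RxPlus} = 59.25 + 0.25p_{MedCo}.
By symmetry p_{MedCo} = p_{RxPlus}; substituting into the reaction function, 0.75p_{RxPlus} = 59.25 and p_{RxPlus} = 79.
q_{RxPlus} = 330 − 4·79 + 2·79 = 172.
Profit = (79 − 36)·172 = 7396.

7396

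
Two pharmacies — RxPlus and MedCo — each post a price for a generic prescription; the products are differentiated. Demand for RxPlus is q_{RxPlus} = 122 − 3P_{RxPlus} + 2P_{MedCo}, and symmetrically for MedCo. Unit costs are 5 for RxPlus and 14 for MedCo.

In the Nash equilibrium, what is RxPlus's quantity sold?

RxPlus's profit: π = (P_{RxPlus} − 5)(122 − 3P_{RxPlus} + 2P_{MedCo}).
∂π/∂P_{RxPlus} = 137 − 6P_{RxPlus} + 2P_{MedCo} = 0 ⇒ P_{RxPlus} = 137/6 + (1/3)P_{MedCo}.
Similarly P_{MedCo} = 82/3 + (1/3)P_{RxPlus}.
Plugging P_{MedCo} into RxPlus's best response: P_{RxPlus} = 137/6 + (1/3)(82/3 + (1/3)P_{RxPlus}) ⇒ (8/9)P_{RxPlus} = 575/18, so P_{RxPlus} = 35.9375.
Then P_{MedCo} = 82/3 + (1/3)·35.9375 = 39.3125.
q_{RxPlus} = 122 − 3·35.9375 + 2·39.3125 = 92.8125.

92.8125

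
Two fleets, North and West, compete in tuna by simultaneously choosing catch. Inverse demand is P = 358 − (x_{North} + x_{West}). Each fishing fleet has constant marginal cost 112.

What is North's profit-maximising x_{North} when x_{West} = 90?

Fishing fleet North's profit: π = x_{North}(358 − (x_{North} + x_{West})) − 112x_{North}.
∂π/∂x_{North} = 246 − 2x_{North} − x_{West} = 0, so x_{North} = 123 − 0.5x_{West}.
At x_{West} = 90: x_{North} = 123 − 0.5·90 = 78.

78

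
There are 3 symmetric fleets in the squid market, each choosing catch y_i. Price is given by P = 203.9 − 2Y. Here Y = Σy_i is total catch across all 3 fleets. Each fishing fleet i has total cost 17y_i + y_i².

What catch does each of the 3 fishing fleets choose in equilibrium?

18.69

A representative fishing fleet's profit is π_i = y_i(203.9 − 2Y) − 17y_i − y_i², with Y = y_i + Σ_{j≠i} y_j.
First-order condition: 186.9 − 6y_i − 2Σ_{j≠i} y_j = 0.
In a symmetric equilibrium every fishing fleet chooses the same y, so Σ_{j≠i} y_j = 2y. The condition becomes 186.9 − 10y = 0, giving y = 186.9/10 = 18.69.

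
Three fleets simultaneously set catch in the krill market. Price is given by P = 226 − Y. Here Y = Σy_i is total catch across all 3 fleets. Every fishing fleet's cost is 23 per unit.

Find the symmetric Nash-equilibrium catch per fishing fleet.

50.75

A representative fishing fleet's profit is π_i = y_i(226 − Y) − 23y_i, with Y = y_i + Σ_{j≠i} y_j.
First-order condition: 203 − 2y_i − Σ_{j≠i} y_j = 0.
In a symmetric equilibrium every fishing fleet chooses the same y, so Σ_{j≠i} y_j = 2y. The condition becomes 203 − 4y = 0, giving y = 203/4 = 50.75.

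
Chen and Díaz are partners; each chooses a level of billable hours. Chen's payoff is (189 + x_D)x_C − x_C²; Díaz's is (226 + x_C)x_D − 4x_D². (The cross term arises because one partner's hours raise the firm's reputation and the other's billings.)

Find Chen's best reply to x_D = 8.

Expanding Chen's payoff: 189x_C + x_Dx_C − x_C².
∂π/∂x_C = 189 + x_D − 2x_C = 0, so x_C = 94.5 + 0.5x_D.
At x_D = 8: x_C = 94.5 + 0.5·8 = 98.5.

98.5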